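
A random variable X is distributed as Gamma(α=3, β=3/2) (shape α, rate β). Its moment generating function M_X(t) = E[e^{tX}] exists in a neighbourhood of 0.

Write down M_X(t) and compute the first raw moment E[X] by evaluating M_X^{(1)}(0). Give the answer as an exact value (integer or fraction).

E[X] = D[M](0) = 2

M_X(t) = 27/(8*(3/2 - t)^3)
D[M](t) = 162/(16*t^4 - 96*t^3 + 216*t^2 - 216*t + 81)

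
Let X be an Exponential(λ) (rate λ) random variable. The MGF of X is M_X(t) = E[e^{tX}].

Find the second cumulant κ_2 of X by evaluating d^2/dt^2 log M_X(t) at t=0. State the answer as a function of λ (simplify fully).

κ_2 = d^2K/dt^2 |_{t=0} = λ^(-2)

M_X(t) = λ/(λ - t)
K_X(t) = log M_X(t) = log(λ) - log(λ - t)
dK/dt = -1/(-λ + t)
d^2K/dt^2 = 1/(λ^2 - 2*λ*t + t^2)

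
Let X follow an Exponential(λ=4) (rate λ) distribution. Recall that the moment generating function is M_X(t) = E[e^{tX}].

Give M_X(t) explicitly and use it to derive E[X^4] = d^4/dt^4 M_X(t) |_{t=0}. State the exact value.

M_X(t) = 4/(4 - t)
M^(4)(t) = -96/(t^5 - 20*t^4 + 160*t^3 - 640*t^2 + 1280*t - 1024)

E[X^4] = M^(4)(0) = 3/32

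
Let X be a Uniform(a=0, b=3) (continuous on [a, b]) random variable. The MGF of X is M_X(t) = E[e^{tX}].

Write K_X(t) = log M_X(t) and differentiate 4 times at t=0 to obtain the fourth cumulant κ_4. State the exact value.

κ_4 = K′′′′(0) = -27/40

M_X(t) = (e^(3*t) - 1)/(3*t)
K_X(t) = log M_X(t) = -log(t) + log(e^(3*t) - 1) - log(3)
K′(t) = (3*t*e^(3*t) - e^(3*t) + 1)/(t*e^(3*t) - t)
K′′(t) = (-9*t^2*e^(3*t) + e^(6*t) - 2*e^(3*t) + 1)/(t^2*e^(6*t) - 2*t^2*e^(3*t) + t^2)
K′′′(t) = (27*t^3*e^(6*t) + 27*t^3*e^(3*t) - 2*e^(9*t) + 6*e^(6*t) - 6*e^(3*t) + 2)/(t^3*e^(9*t) - 3*t^3*e^(6*t) + 3*t^3*e^(3*t) - t^3)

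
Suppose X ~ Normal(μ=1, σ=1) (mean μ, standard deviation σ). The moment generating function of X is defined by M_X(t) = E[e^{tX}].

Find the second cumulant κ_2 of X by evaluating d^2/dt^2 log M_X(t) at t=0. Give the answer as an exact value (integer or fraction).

κ_2 = d^2K/dt^2 |_{t=0} = 1

M_X(t) = e^(t^2/2 + t)
K_X(t) = log M_X(t) = t^2/2 + t
dK/dt = t + 1
d^2K/dt^2 = 1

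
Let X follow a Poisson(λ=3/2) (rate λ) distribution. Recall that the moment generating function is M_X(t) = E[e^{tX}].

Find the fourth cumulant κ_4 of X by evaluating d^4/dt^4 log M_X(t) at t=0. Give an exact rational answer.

M_X(t) = e^(3*e^(t)/2 - 3/2)
K_X(t) = log M_X(t) = 3*e^(t)/2 - 3/2
dK/dt = 3*e^(t)/2
d^2K/dt^2 = 3*e^(t)/2
d^3K/dt^3 = 3*e^(t)/2
d^4K/dt^4 = 3*e^(t)/2

κ_4 = d^4K/dt^4 |_{t=0} = 3/2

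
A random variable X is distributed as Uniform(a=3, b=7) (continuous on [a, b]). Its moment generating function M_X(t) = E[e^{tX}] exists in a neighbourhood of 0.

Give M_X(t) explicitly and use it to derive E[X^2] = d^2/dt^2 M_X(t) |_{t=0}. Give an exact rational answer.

M_X(t) = (e^(7*t) - e^(3*t))/(4*t)
dM/dt = (7*t*e^(7*t) - 3*t*e^(3*t) - e^(7*t) + e^(3*t))/(4*t^2)
d^2M/dt^2 = (49*t^2*e^(7*t) - 9*t^2*e^(3*t) - 14*t*e^(7*t) + 6*t*e^(3*t) + 2*e^(7*t) - 2*e^(3*t))/(4*t^3)

E[X^2] = d^2M/dt^2 |_{t=0} = 79/3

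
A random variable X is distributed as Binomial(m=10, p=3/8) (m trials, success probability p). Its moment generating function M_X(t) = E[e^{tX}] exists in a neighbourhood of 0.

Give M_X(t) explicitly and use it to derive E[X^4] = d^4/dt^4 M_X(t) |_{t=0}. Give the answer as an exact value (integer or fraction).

E[X^4] = M′′′′(0) = 107475/256

M_X(t) = (3*e^(t)/8 + 5/8)^10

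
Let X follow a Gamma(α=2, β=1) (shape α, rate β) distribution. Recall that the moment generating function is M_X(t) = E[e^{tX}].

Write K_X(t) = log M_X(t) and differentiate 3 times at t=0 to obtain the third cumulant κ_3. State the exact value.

M_X(t) = (1 - t)^(-2)
K_X(t) = log M_X(t) = -2*log(1 - t)
D^3[K](t) = -4/(t^3 - 3*t^2 + 3*t - 1)

κ_3 = D^3[K](0) = 4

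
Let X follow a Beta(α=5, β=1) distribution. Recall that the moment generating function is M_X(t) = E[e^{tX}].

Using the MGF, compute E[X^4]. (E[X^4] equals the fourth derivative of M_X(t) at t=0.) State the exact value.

M_X(t) = ₁F₁(5; 6; t)
D^4[M](t) = 5*₁F₁(9; 10; t)/9

E[X^4] = D^4[M](0) = 5/9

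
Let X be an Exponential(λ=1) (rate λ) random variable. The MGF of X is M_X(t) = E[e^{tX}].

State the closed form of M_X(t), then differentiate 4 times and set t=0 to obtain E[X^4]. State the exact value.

E[X^4] = D^4[M](0) = 24

M_X(t) = 1/(1 - t)
D^4[M](t) = -24/(t^5 - 5*t^4 + 10*t^3 - 10*t^2 + 5*t - 1)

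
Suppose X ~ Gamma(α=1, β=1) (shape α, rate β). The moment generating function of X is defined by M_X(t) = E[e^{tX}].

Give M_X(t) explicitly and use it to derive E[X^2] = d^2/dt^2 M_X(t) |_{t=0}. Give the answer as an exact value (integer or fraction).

E[X^2] = M^(2)(0) = 2

M_X(t) = 1/(1 - t)
M^(2)(t) = -2/(t^3 - 3*t^2 + 3*t - 1)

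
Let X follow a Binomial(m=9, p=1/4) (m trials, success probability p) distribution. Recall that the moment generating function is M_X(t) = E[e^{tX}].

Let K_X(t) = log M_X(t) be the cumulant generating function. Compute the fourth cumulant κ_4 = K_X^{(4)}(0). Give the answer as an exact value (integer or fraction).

κ_4 = D^4[K](0) = -27/128

M_X(t) = (e^(t)/4 + 3/4)^9
K_X(t) = log M_X(t) = 9*log(e^(t)/4 + 3/4)
D^4[K](t) = (27*e^(3*t) - 324*e^(2*t) + 243*e^(t))/(e^(4*t) + 12*e^(3*t) + 54*e^(2*t) + 108*e^(t) + 81)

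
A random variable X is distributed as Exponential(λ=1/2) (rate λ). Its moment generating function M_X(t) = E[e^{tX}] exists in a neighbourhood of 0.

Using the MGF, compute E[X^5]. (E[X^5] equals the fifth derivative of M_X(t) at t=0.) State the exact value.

E[X^5] = D^5[M](0) = 3840

M_X(t) = 1/(2*(1/2 - t))
D^5[M](t) = 3840/(64*t^6 - 192*t^5 + 240*t^4 - 160*t^3 + 60*t^2 - 12*t + 1)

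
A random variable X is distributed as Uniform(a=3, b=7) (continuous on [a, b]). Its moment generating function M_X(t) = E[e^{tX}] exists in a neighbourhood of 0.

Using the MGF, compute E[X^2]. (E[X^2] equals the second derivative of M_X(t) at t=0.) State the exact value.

E[X^2] = d^2M/dt^2 |_{t=0} = 79/3

M_X(t) = (e^(7*t) - e^(3*t))/(4*t)
dM/dt = (7*t*e^(7*t) - 3*t*e^(3*t) - e^(7*t) + e^(3*t))/(4*t^2)
d^2M/dt^2 = (49*t^2*e^(7*t) - 9*t^2*e^(3*t) - 14*t*e^(7*t) + 6*t*e^(3*t) + 2*e^(7*t) - 2*e^(3*t))/(4*t^3)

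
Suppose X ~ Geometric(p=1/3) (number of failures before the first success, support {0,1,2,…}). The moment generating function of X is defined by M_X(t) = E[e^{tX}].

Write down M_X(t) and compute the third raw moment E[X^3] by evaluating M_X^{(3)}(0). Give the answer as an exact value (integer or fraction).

E[X^3] = d^3M/dt^3 |_{t=0} = 74

M_X(t) = 1/(3*(1 - 2*e^(t)/3))
dM/dt = 2*e^(t)/(4*e^(2*t) - 12*e^(t) + 9)
d^2M/dt^2 = (-4*e^(2*t) - 6*e^(t))/(8*e^(3*t) - 36*e^(2*t) + 54*e^(t) - 27)
d^3M/dt^3 = (8*e^(3*t) + 48*e^(2*t) + 18*e^(t))/(16*e^(4*t) - 96*e^(3*t) + 216*e^(2*t) - 216*e^(t) + 81)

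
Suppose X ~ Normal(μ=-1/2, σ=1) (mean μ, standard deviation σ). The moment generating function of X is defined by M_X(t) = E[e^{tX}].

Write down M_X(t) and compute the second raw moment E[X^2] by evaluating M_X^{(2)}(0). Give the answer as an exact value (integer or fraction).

E[X^2] = M′′(0) = 5/4

M_X(t) = e^(t^2/2 - t/2)
M′(t) = t*e^(-t/2)*e^(t^2/2) - e^(-t/2)*e^(t^2/2)/2
M′′(t) = (4*t^2*e^(t^2/2) - 4*t*e^(t^2/2) + 5*e^(t^2/2))*e^(-t/2)/4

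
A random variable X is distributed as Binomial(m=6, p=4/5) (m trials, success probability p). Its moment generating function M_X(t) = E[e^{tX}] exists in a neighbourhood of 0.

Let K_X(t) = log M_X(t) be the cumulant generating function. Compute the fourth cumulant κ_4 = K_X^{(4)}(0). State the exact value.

κ_4 = D^4[K](0) = 24/625

M_X(t) = (4*e^(t)/5 + 1/5)^6
K_X(t) = log M_X(t) = 6*log(4*e^(t)/5 + 1/5)
D^4[K](t) = (384*e^(3*t) - 384*e^(2*t) + 24*e^(t))/(256*e^(4*t) + 256*e^(3*t) + 96*e^(2*t) + 16*e^(t) + 1)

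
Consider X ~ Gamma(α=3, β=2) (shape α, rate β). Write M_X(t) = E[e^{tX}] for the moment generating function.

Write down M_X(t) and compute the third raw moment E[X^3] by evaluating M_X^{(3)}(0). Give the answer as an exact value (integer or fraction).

M_X(t) = 8/(2 - t)^3
dM/dt = 24/(t^4 - 8*t^3 + 24*t^2 - 32*t + 16)
d^2M/dt^2 = -96/(t^5 - 10*t^4 + 40*t^3 - 80*t^2 + 80*t - 32)
d^3M/dt^3 = 480/(t^6 - 12*t^5 + 60*t^4 - 160*t^3 + 240*t^2 - 192*t + 64)

E[X^3] = d^3M/dt^3 |_{t=0} = 15/2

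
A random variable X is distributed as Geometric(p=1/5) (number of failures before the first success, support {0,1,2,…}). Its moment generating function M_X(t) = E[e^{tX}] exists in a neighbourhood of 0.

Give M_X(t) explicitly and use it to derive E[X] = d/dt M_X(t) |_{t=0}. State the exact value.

M_X(t) = 1/(5*(1 - 4*e^(t)/5))
D[M](t) = 4*e^(t)/(16*e^(2*t) - 40*e^(t) + 25)

E[X] = D[M](0) = 4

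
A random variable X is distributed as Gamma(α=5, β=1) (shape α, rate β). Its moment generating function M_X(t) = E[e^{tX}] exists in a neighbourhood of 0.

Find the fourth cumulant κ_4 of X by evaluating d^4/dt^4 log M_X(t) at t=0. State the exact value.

M_X(t) = (1 - t)^(-5)
K_X(t) = log M_X(t) = -5*log(1 - t)
K′(t) = -5/(t - 1)
K′′(t) = 5/(t^2 - 2*t + 1)
K′′′(t) = -10/(t^3 - 3*t^2 + 3*t - 1)
K′′′′(t) = 30/(t^4 - 4*t^3 + 6*t^2 - 4*t + 1)

κ_4 = K′′′′(0) = 30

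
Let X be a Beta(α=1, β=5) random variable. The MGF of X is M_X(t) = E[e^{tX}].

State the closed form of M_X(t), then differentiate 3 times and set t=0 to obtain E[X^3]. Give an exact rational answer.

M_X(t) = ₁F₁(1; 6; t)
dM/dt = ₁F₁(2; 7; t)/6
d^2M/dt^2 = ₁F₁(3; 8; t)/21
d^3M/dt^3 = ₁F₁(4; 9; t)/56

E[X^3] = d^3M/dt^3 |_{t=0} = 1/56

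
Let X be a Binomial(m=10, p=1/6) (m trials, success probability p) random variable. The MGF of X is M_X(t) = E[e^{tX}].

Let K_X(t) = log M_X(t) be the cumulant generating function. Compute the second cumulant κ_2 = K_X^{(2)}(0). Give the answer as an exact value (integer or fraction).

M_X(t) = (e^(t)/6 + 5/6)^10
K_X(t) = log M_X(t) = 10*log(e^(t)/6 + 5/6)
K′(t) = 10*e^(t)/(e^(t) + 5)
K′′(t) = 50*e^(t)/(e^(2*t) + 10*e^(t) + 25)

κ_2 = K′′(0) = 25/18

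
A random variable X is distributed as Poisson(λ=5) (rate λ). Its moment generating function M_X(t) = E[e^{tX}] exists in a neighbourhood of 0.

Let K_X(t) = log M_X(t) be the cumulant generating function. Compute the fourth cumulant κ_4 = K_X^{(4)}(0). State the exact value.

κ_4 = D^4[K](0) = 5

M_X(t) = e^(5*e^(t) - 5)
K_X(t) = log M_X(t) = 5*e^(t) - 5
D^4[K](t) = 5*e^(t)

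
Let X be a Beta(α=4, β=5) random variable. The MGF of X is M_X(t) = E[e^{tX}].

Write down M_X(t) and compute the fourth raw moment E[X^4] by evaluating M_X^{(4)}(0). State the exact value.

M_X(t) = ₁F₁(4; 9; t)
M′(t) = 4*₁F₁(5; 10; t)/9
M′′(t) = 2*₁F₁(6; 11; t)/9
M′′′(t) = 4*₁F₁(7; 12; t)/33
M′′′′(t) = 7*₁F₁(8; 13; t)/99

E[X^4] = M′′′′(0) = 7/99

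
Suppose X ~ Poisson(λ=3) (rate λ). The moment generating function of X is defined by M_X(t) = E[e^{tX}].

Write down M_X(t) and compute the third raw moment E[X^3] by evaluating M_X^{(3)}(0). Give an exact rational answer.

E[X^3] = D^3[M](0) = 57

M_X(t) = e^(3*e^(t) - 3)
D^3[M](t) = (27*e^(3*t)*e^(3*e^(t)) + 27*e^(2*t)*e^(3*e^(t)) + 3*e^(t)*e^(3*e^(t)))*e^(-3)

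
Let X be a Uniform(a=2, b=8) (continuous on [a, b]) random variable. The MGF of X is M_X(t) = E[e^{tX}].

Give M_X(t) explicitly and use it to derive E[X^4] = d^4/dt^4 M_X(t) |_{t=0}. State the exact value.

E[X^4] = D^4[M](0) = 5456/5

M_X(t) = (e^(8*t) - e^(2*t))/(6*t)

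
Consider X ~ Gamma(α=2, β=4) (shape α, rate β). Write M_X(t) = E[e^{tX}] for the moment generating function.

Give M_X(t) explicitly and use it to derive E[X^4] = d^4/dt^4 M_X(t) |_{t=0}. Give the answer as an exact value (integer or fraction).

M_X(t) = 16/(4 - t)^2
dM/dt = -32/(t^3 - 12*t^2 + 48*t - 64)
d^2M/dt^2 = 96/(t^4 - 16*t^3 + 96*t^2 - 256*t + 256)
d^3M/dt^3 = -384/(t^5 - 20*t^4 + 160*t^3 - 640*t^2 + 1280*t - 1024)
d^4M/dt^4 = 1920/(t^6 - 24*t^5 + 240*t^4 - 1280*t^3 + 3840*t^2 - 6144*t + 4096)

E[X^4] = d^4M/dt^4 |_{t=0} = 15/32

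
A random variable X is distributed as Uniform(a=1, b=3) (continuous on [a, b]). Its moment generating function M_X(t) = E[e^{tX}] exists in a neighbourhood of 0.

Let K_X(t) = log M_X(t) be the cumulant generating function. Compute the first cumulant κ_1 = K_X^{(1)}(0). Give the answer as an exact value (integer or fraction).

κ_1 = K′(0) = 2

M_X(t) = (e^(3*t) - e^(t))/(2*t)
K_X(t) = log M_X(t) = -log(t) + log(e^(3*t) - e^(t)) - log(2)
K′(t) = (3*t*e^(2*t) - t - e^(2*t) + 1)/(t*e^(2*t) - t)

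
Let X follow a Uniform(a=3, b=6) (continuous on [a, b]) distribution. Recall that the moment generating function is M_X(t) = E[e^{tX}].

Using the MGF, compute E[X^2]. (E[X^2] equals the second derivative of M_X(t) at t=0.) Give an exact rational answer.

E[X^2] = M^(2)(0) = 21

M_X(t) = (e^(6*t) - e^(3*t))/(3*t)
M^(2)(t) = (36*t^2*e^(6*t) - 9*t^2*e^(3*t) - 12*t*e^(6*t) + 6*t*e^(3*t) + 2*e^(6*t) - 2*e^(3*t))/(3*t^3)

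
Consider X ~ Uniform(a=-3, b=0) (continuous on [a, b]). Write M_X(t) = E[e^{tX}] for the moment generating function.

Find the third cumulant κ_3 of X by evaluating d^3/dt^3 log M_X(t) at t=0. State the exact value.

κ_3 = d^3K/dt^3 |_{t=0} = 0

M_X(t) = (1 - e^(-3*t))/(3*t)
K_X(t) = log M_X(t) = -log(t) + log(1 - e^(-3*t)) - log(3)
dK/dt = (3*t - e^(3*t) + 1)/(t*e^(3*t) - t)
d^2K/dt^2 = (-9*t^2*e^(3*t) + e^(6*t) - 2*e^(3*t) + 1)/(t^2*e^(6*t) - 2*t^2*e^(3*t) + t^2)
d^3K/dt^3 = (27*t^3*e^(6*t) + 27*t^3*e^(3*t) - 2*e^(9*t) + 6*e^(6*t) - 6*e^(3*t) + 2)/(t^3*e^(9*t) - 3*t^3*e^(6*t) + 3*t^3*e^(3*t) - t^3)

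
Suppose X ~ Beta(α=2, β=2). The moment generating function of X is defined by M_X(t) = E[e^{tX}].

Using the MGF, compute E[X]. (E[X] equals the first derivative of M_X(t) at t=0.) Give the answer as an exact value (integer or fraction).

M_X(t) = ₁F₁(2; 4; t)
M^(1)(t) = ₁F₁(3; 5; t)/2

E[X] = M^(1)(0) = 1/2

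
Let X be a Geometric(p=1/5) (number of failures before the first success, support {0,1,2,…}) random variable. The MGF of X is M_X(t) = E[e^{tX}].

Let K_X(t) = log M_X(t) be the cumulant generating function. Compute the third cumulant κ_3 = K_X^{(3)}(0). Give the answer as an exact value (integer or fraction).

κ_3 = K′′′(0) = 180

M_X(t) = 1/(5*(1 - 4*e^(t)/5))
K_X(t) = log M_X(t) = -log(1 - 4*e^(t)/5) - log(5)
K′(t) = -4*e^(t)/(4*e^(t) - 5)
K′′(t) = 20*e^(t)/(16*e^(2*t) - 40*e^(t) + 25)
K′′′(t) = (-80*e^(2*t) - 100*e^(t))/(64*e^(3*t) - 240*e^(2*t) + 300*e^(t) - 125)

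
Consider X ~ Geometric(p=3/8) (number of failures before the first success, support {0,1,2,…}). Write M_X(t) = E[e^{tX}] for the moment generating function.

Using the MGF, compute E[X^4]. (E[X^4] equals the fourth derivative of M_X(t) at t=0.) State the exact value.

E[X^4] = D^4[M](0) = 10595/27

M_X(t) = 3/(8*(1 - 5*e^(t)/8))
D^4[M](t) = (-1875*e^(4*t) - 33000*e^(3*t) - 52800*e^(2*t) - 7680*e^(t))/(3125*e^(5*t) - 25000*e^(4*t) + 80000*e^(3*t) - 128000*e^(2*t) + 102400*e^(t) - 32768)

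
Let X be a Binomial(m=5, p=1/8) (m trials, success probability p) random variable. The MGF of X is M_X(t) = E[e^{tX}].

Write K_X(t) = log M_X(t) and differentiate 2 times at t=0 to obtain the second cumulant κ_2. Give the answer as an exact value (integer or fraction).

M_X(t) = (e^(t)/8 + 7/8)^5
K_X(t) = log M_X(t) = 5*log(e^(t)/8 + 7/8)
K′(t) = 5*e^(t)/(e^(t) + 7)
K′′(t) = 35*e^(t)/(e^(2*t) + 14*e^(t) + 49)

κ_2 = K′′(0) = 35/64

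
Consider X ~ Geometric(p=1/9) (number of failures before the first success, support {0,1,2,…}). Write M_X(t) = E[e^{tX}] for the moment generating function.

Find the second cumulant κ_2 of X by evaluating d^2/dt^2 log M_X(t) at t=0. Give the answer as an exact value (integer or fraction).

κ_2 = D^2[K](0) = 72

M_X(t) = 1/(9*(1 - 8*e^(t)/9))
K_X(t) = log M_X(t) = -log(1 - 8*e^(t)/9) - 2*log(3)
D^2[K](t) = 72*e^(t)/(64*e^(2*t) - 144*e^(t) + 81)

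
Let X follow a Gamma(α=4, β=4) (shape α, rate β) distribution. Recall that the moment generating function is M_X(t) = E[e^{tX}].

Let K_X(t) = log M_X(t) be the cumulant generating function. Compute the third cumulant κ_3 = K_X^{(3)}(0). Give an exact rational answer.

M_X(t) = 256/(4 - t)^4
K_X(t) = log M_X(t) = -4*log(4 - t) + 8*log(2)
K′(t) = -4/(t - 4)
K′′(t) = 4/(t^2 - 8*t + 16)
K′′′(t) = -8/(t^3 - 12*t^2 + 48*t - 64)

κ_3 = K′′′(0) = 1/8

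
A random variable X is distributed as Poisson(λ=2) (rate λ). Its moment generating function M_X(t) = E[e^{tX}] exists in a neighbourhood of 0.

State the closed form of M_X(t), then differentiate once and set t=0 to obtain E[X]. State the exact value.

M_X(t) = e^(2*e^(t) - 2)
M^(1)(t) = 2*e^(-2)*e^(t)*e^(2*e^(t))

E[X] = M^(1)(0) = 2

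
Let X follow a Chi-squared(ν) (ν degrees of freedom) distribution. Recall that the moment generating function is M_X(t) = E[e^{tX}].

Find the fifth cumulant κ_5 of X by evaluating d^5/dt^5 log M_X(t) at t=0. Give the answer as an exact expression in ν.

κ_5 = d^5K/dt^5 |_{t=0} = 384*ν

M_X(t) = (1 - 2*t)^(-ν/2)
K_X(t) = log M_X(t) = -ν*log(1 - 2*t)/2
dK/dt = -ν/(2*t - 1)
d^2K/dt^2 = 2*ν/(4*t^2 - 4*t + 1)
d^3K/dt^3 = -8*ν/(8*t^3 - 12*t^2 + 6*t - 1)
d^4K/dt^4 = 48*ν/(16*t^4 - 32*t^3 + 24*t^2 - 8*t + 1)
d^5K/dt^5 = -384*ν/(32*t^5 - 80*t^4 + 80*t^3 - 40*t^2 + 10*t - 1)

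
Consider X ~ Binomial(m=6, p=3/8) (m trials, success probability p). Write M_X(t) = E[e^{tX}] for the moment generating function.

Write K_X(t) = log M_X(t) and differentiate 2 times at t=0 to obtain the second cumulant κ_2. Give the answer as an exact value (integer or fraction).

M_X(t) = (3*e^(t)/8 + 5/8)^6
K_X(t) = log M_X(t) = 6*log(3*e^(t)/8 + 5/8)
K′(t) = 18*e^(t)/(3*e^(t) + 5)
K′′(t) = 90*e^(t)/(9*e^(2*t) + 30*e^(t) + 25)

κ_2 = K′′(0) = 45/32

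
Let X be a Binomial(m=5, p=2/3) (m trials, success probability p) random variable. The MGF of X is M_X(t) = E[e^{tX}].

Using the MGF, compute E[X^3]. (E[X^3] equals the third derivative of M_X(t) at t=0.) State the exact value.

E[X^3] = D^3[M](0) = 430/9

M_X(t) = (2*e^(t)/3 + 1/3)^5
D^3[M](t) = 4000*e^(5*t)/243 + 5120*e^(4*t)/243 + 80*e^(3*t)/9 + 320*e^(2*t)/243 + 10*e^(t)/243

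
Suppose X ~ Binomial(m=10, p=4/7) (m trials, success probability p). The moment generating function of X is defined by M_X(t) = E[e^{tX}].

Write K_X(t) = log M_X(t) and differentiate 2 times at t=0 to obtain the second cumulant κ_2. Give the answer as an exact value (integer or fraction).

M_X(t) = (4*e^(t)/7 + 3/7)^10
K_X(t) = log M_X(t) = 10*log(4*e^(t)/7 + 3/7)
K′(t) = 40*e^(t)/(4*e^(t) + 3)
K′′(t) = 120*e^(t)/(16*e^(2*t) + 24*e^(t) + 9)

κ_2 = K′′(0) = 120/49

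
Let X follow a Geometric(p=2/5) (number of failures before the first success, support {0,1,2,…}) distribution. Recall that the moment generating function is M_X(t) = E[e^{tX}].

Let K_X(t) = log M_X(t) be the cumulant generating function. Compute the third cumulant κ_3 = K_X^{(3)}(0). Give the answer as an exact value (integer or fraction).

κ_3 = D^3[K](0) = 15

M_X(t) = 2/(5*(1 - 3*e^(t)/5))
K_X(t) = log M_X(t) = -log(1 - 3*e^(t)/5) - log(5) + log(2)
D^3[K](t) = (-45*e^(2*t) - 75*e^(t))/(27*e^(3*t) - 135*e^(2*t) + 225*e^(t) - 125)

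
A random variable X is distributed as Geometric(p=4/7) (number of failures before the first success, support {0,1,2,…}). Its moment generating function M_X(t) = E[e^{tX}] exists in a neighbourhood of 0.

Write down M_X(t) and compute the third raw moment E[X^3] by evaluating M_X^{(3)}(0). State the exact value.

E[X^3] = d^3M/dt^3 |_{t=0} = 213/32

M_X(t) = 4/(7*(1 - 3*e^(t)/7))
dM/dt = 12*e^(t)/(9*e^(2*t) - 42*e^(t) + 49)
d^2M/dt^2 = (-36*e^(2*t) - 84*e^(t))/(27*e^(3*t) - 189*e^(2*t) + 441*e^(t) - 343)
d^3M/dt^3 = (108*e^(3*t) + 1008*e^(2*t) + 588*e^(t))/(81*e^(4*t) - 756*e^(3*t) + 2646*e^(2*t) - 4116*e^(t) + 2401)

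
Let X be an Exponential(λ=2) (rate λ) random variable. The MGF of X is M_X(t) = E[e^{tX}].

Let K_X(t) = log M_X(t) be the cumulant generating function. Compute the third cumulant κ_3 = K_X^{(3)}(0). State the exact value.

κ_3 = K′′′(0) = 1/4

M_X(t) = 2/(2 - t)
K_X(t) = log M_X(t) = -log(2 - t) + log(2)
K′(t) = -1/(t - 2)
K′′(t) = 1/(t^2 - 4*t + 4)
K′′′(t) = -2/(t^3 - 6*t^2 + 12*t - 8)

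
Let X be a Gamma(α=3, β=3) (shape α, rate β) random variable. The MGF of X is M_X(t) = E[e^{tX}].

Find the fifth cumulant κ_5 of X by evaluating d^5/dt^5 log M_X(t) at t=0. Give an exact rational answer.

κ_5 = K^(5)(0) = 8/27

M_X(t) = 27/(3 - t)^3
K_X(t) = log M_X(t) = -3*log(3 - t) + 3*log(3)
K^(5)(t) = -72/(t^5 - 15*t^4 + 90*t^3 - 270*t^2 + 405*t - 243)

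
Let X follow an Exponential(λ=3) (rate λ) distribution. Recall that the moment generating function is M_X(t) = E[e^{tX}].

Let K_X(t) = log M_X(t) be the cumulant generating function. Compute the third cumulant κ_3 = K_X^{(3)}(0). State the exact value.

M_X(t) = 3/(3 - t)
K_X(t) = log M_X(t) = -log(3 - t) + log(3)
K^(3)(t) = -2/(t^3 - 9*t^2 + 27*t - 27)

κ_3 = K^(3)(0) = 2/27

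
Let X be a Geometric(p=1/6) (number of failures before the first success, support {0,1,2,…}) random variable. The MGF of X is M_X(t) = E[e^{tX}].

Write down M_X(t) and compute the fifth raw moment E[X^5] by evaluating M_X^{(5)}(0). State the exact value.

M_X(t) = 1/(6*(1 - 5*e^(t)/6))
dM/dt = 5*e^(t)/(25*e^(2*t) - 60*e^(t) + 36)
d^2M/dt^2 = (-25*e^(2*t) - 30*e^(t))/(125*e^(3*t) - 450*e^(2*t) + 540*e^(t) - 216)
d^3M/dt^3 = (125*e^(3*t) + 600*e^(2*t) + 180*e^(t))/(625*e^(4*t) - 3000*e^(3*t) + 5400*e^(2*t) - 4320*e^(t) + 1296)
d^4M/dt^4 = (-625*e^(4*t) - 8250*e^(3*t) - 9900*e^(2*t) - 1080*e^(t))/(3125*e^(5*t) - 18750*e^(4*t) + 45000*e^(3*t) - 54000*e^(2*t) + 32400*e^(t) - 7776)

E[X^5] = d^5M/dt^5 |_{t=0} = 544505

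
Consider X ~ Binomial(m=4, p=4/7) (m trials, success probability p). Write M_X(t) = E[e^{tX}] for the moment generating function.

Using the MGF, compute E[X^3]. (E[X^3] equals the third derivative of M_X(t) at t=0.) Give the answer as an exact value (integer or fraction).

E[X^3] = D^3[M](0) = 6352/343

M_X(t) = (4*e^(t)/7 + 3/7)^4
D^3[M](t) = 16384*e^(4*t)/2401 + 20736*e^(3*t)/2401 + 6912*e^(2*t)/2401 + 432*e^(t)/2401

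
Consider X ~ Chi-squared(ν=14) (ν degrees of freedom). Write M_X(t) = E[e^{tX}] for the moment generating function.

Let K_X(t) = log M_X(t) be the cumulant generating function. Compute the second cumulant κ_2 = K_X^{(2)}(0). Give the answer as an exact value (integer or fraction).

κ_2 = K^(2)(0) = 28

M_X(t) = (1 - 2*t)^(-7)
K_X(t) = log M_X(t) = -7*log(1 - 2*t)
K^(2)(t) = 28/(4*t^2 - 4*t + 1)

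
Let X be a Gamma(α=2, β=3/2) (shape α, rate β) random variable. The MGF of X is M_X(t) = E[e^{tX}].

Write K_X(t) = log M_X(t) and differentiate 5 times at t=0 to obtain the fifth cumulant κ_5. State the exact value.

M_X(t) = 9/(4*(3/2 - t)^2)
K_X(t) = log M_X(t) = -2*log(3/2 - t) - 2*log(2) + 2*log(3)
dK/dt = -4/(2*t - 3)
d^2K/dt^2 = 8/(4*t^2 - 12*t + 9)
d^3K/dt^3 = -32/(8*t^3 - 36*t^2 + 54*t - 27)
d^4K/dt^4 = 192/(16*t^4 - 96*t^3 + 216*t^2 - 216*t + 81)
d^5K/dt^5 = -1536/(32*t^5 - 240*t^4 + 720*t^3 - 1080*t^2 + 810*t - 243)

κ_5 = d^5K/dt^5 |_{t=0} = 512/81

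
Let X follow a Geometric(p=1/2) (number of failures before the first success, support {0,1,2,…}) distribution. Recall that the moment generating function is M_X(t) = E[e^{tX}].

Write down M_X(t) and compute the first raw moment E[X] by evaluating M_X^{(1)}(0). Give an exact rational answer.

M_X(t) = 1/(2*(1 - e^(t)/2))
M^(1)(t) = e^(t)/(e^(2*t) - 4*e^(t) + 4)

E[X] = M^(1)(0) = 1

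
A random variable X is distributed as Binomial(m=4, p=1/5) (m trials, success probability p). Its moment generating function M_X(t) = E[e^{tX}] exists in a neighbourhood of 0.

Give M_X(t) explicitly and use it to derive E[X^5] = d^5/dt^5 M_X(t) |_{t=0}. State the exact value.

E[X^5] = M′′′′′(0) = 1648/125

M_X(t) = (e^(t)/5 + 4/5)^4
M′(t) = 4*e^(4*t)/625 + 48*e^(3*t)/625 + 192*e^(2*t)/625 + 256*e^(t)/625
M′′(t) = 16*e^(4*t)/625 + 144*e^(3*t)/625 + 384*e^(2*t)/625 + 256*e^(t)/625
M′′′(t) = 64*e^(4*t)/625 + 432*e^(3*t)/625 + 768*e^(2*t)/625 + 256*e^(t)/625
M′′′′(t) = 256*e^(4*t)/625 + 1296*e^(3*t)/625 + 1536*e^(2*t)/625 + 256*e^(t)/625
M′′′′′(t) = 1024*e^(4*t)/625 + 3888*e^(3*t)/625 + 3072*e^(2*t)/625 + 256*e^(t)/625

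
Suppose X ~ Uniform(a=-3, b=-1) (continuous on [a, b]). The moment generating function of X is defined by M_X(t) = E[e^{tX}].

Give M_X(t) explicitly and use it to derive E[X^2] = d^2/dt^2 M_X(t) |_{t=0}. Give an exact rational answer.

M_X(t) = (e^(-t) - e^(-3*t))/(2*t)
dM/dt = (-t*e^(2*t) + 3*t - e^(2*t) + 1)*e^(-3*t)/(2*t^2)
d^2M/dt^2 = (t^2*e^(2*t) - 9*t^2 + 2*t*e^(2*t) - 6*t + 2*e^(2*t) - 2)*e^(-3*t)/(2*t^3)

E[X^2] = d^2M/dt^2 |_{t=0} = 13/3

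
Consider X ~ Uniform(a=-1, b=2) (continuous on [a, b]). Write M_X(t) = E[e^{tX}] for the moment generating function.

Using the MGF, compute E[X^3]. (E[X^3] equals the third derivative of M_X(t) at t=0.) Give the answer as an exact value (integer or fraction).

M_X(t) = (e^(2*t) - e^(-t))/(3*t)
dM/dt = (2*t*e^(3*t) + t - e^(3*t) + 1)*e^(-t)/(3*t^2)
d^2M/dt^2 = (4*t^2*e^(3*t) - t^2 - 4*t*e^(3*t) - 2*t + 2*e^(3*t) - 2)*e^(-t)/(3*t^3)
d^3M/dt^3 = (8*t^3*e^(3*t) + t^3 - 12*t^2*e^(3*t) + 3*t^2 + 12*t*e^(3*t) + 6*t - 6*e^(3*t) + 6)*e^(-t)/(3*t^4)

E[X^3] = d^3M/dt^3 |_{t=0} = 5/4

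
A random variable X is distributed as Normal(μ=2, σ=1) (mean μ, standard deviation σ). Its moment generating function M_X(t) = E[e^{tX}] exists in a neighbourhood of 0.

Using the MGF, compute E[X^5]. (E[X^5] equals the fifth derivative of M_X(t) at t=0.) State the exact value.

M_X(t) = e^(t^2/2 + 2*t)
M^(5)(t) = t^5*e^(2*t)*e^(t^2/2) + 10*t^4*e^(2*t)*e^(t^2/2) + 50*t^3*e^(2*t)*e^(t^2/2) + 140*t^2*e^(2*t)*e^(t^2/2) + 215*t*e^(2*t)*e^(t^2/2) + 142*e^(2*t)*e^(t^2/2)

E[X^5] = M^(5)(0) = 142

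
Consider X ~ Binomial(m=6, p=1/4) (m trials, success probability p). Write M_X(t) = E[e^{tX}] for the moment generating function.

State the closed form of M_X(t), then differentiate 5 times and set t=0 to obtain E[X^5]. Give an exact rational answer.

E[X^5] = D^5[M](0) = 5841/64

M_X(t) = (e^(t)/4 + 3/4)^6
D^5[M](t) = 243*e^(6*t)/128 + 28125*e^(5*t)/2048 + 135*e^(4*t)/4 + 32805*e^(3*t)/1024 + 1215*e^(2*t)/128 + 729*e^(t)/2048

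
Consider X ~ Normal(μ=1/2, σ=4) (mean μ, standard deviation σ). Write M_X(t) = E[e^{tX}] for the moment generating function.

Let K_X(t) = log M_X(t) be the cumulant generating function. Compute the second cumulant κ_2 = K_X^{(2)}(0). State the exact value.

M_X(t) = e^(8*t^2 + t/2)
K_X(t) = log M_X(t) = 8*t^2 + t/2
K′(t) = 16*t + 1/2
K′′(t) = 16

κ_2 = K′′(0) = 16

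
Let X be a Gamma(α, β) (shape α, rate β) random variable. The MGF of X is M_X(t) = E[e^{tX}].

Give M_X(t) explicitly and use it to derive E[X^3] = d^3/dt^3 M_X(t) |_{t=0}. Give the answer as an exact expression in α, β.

M_X(t) = (β/(β - t))^α
M^(3)(t) = (-α^3*β^α*(1/(β - t))^α - 3*α^2*β^α*(1/(β - t))^α - 2*α*β^α*(1/(β - t))^α)/(-β^3 + 3*β^2*t - 3*β*t^2 + t^3)

E[X^3] = M^(3)(0) = α*(α^2 + 3*α + 2)/β^3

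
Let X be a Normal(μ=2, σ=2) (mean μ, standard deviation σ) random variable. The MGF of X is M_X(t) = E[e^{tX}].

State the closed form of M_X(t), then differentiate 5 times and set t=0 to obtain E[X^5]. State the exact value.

M_X(t) = e^(2*t^2 + 2*t)

E[X^5] = D^5[M](0) = 832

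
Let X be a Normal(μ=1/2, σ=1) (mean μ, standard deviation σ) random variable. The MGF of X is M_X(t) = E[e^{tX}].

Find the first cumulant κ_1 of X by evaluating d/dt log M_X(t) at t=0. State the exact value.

M_X(t) = e^(t^2/2 + t/2)
K_X(t) = log M_X(t) = t^2/2 + t/2
K^(1)(t) = t + 1/2

κ_1 = K^(1)(0) = 1/2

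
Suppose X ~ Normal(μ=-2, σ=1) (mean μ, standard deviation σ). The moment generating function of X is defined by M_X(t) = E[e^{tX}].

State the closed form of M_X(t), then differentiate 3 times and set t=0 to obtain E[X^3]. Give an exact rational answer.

E[X^3] = M′′′(0) = -14

M_X(t) = e^(t^2/2 - 2*t)
M′(t) = t*e^(-2*t)*e^(t^2/2) - 2*e^(-2*t)*e^(t^2/2)
M′′(t) = (t^2*e^(t^2/2) - 4*t*e^(t^2/2) + 5*e^(t^2/2))*e^(-2*t)
M′′′(t) = (t^3*e^(t^2/2) - 6*t^2*e^(t^2/2) + 15*t*e^(t^2/2) - 14*e^(t^2/2))*e^(-2*t)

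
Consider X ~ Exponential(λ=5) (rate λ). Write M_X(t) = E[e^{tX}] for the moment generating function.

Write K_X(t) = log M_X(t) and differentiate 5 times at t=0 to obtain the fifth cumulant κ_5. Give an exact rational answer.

M_X(t) = 5/(5 - t)
K_X(t) = log M_X(t) = -log(5 - t) + log(5)
dK/dt = -1/(t - 5)
d^2K/dt^2 = 1/(t^2 - 10*t + 25)
d^3K/dt^3 = -2/(t^3 - 15*t^2 + 75*t - 125)
d^4K/dt^4 = 6/(t^4 - 20*t^3 + 150*t^2 - 500*t + 625)
d^5K/dt^5 = -24/(t^5 - 25*t^4 + 250*t^3 - 1250*t^2 + 3125*t - 3125)

κ_5 = d^5K/dt^5 |_{t=0} = 24/3125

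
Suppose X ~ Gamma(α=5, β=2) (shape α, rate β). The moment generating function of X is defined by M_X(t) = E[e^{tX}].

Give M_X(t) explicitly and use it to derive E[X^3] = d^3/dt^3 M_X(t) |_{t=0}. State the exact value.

M_X(t) = 32/(2 - t)^5
M^(3)(t) = 6720/(t^8 - 16*t^7 + 112*t^6 - 448*t^5 + 1120*t^4 - 1792*t^3 + 1792*t^2 - 1024*t + 256)

E[X^3] = M^(3)(0) = 105/4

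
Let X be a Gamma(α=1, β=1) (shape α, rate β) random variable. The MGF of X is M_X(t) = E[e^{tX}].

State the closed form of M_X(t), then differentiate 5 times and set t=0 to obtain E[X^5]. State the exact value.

E[X^5] = D^5[M](0) = 120

M_X(t) = 1/(1 - t)
D^5[M](t) = 120/(t^6 - 6*t^5 + 15*t^4 - 20*t^3 + 15*t^2 - 6*t + 1)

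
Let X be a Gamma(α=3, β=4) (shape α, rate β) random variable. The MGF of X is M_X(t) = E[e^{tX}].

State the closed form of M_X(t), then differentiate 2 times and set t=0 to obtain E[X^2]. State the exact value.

M_X(t) = 64/(4 - t)^3
D^2[M](t) = -768/(t^5 - 20*t^4 + 160*t^3 - 640*t^2 + 1280*t - 1024)

E[X^2] = D^2[M](0) = 3/4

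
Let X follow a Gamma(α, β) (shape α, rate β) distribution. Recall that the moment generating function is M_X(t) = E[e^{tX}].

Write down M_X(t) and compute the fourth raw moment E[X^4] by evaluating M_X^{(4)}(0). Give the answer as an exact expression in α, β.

M_X(t) = (β/(β - t))^α
D^4[M](t) = (α^4*β^α*(1/(β - t))^α + 6*α^3*β^α*(1/(β - t))^α + 11*α^2*β^α*(1/(β - t))^α + 6*α*β^α*(1/(β - t))^α)/(β^4 - 4*β^3*t + 6*β^2*t^2 - 4*β*t^3 + t^4)

E[X^4] = D^4[M](0) = α*(α^3 + 6*α^2 + 11*α + 6)/β^4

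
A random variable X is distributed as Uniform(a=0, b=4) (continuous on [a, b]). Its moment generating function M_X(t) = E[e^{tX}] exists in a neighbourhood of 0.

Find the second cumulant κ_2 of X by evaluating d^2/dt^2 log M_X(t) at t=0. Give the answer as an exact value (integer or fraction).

M_X(t) = (e^(4*t) - 1)/(4*t)
K_X(t) = log M_X(t) = -log(t) + log(e^(4*t) - 1) - 2*log(2)
K^(2)(t) = (-16*t^2*e^(4*t) + e^(8*t) - 2*e^(4*t) + 1)/(t^2*e^(8*t) - 2*t^2*e^(4*t) + t^2)

κ_2 = K^(2)(0) = 4/3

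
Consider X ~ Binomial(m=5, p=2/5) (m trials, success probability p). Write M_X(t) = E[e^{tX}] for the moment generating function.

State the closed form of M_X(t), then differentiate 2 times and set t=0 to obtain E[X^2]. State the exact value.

E[X^2] = D^2[M](0) = 26/5

M_X(t) = (2*e^(t)/5 + 3/5)^5
D^2[M](t) = 32*e^(5*t)/125 + 768*e^(4*t)/625 + 1296*e^(3*t)/625 + 864*e^(2*t)/625 + 162*e^(t)/625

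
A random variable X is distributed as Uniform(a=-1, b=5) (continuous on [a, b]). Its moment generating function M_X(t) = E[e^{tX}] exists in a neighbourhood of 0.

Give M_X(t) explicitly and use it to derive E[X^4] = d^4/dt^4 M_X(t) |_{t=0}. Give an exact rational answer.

M_X(t) = (e^(5*t) - e^(-t))/(6*t)
D^4[M](t) = (625*t^4*e^(6*t) - t^4 - 500*t^3*e^(6*t) - 4*t^3 + 300*t^2*e^(6*t) - 12*t^2 - 120*t*e^(6*t) - 24*t + 24*e^(6*t) - 24)*e^(-t)/(6*t^5)

E[X^4] = D^4[M](0) = 521/5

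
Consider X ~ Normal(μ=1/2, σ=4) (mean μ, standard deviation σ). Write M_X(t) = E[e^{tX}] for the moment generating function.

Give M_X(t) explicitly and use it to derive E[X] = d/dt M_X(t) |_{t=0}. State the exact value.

E[X] = D[M](0) = 1/2

M_X(t) = e^(8*t^2 + t/2)
D[M](t) = 16*t*e^(t/2)*e^(8*t^2) + e^(t/2)*e^(8*t^2)/2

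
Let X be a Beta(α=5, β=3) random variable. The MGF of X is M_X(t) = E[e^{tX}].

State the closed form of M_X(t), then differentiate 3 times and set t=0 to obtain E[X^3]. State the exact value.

M_X(t) = ₁F₁(5; 8; t)
M′(t) = 5*₁F₁(6; 9; t)/8
M′′(t) = 5*₁F₁(7; 10; t)/12
M′′′(t) = 7*₁F₁(8; 11; t)/24

E[X^3] = M′′′(0) = 7/24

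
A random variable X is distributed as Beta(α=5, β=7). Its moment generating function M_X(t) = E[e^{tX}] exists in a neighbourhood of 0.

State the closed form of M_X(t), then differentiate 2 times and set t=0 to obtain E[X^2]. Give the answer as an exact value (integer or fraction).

E[X^2] = D^2[M](0) = 5/26

M_X(t) = ₁F₁(5; 12; t)
D^2[M](t) = 5*₁F₁(7; 14; t)/26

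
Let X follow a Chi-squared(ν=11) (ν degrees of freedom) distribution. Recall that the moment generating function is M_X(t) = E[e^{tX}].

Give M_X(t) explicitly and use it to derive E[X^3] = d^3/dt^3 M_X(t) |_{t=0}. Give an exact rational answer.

E[X^3] = M^(3)(0) = 2145

M_X(t) = (1 - 2*t)^(-11/2)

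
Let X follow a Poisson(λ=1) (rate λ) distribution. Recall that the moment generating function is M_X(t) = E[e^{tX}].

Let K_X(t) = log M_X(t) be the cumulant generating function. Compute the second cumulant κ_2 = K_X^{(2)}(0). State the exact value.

M_X(t) = e^(e^(t) - 1)
K_X(t) = log M_X(t) = e^(t) - 1
K′(t) = e^(t)
K′′(t) = e^(t)

κ_2 = K′′(0) = 1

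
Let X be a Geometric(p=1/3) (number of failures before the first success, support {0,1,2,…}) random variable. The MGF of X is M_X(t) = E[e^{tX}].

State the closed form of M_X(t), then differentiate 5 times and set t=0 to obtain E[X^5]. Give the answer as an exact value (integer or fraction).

M_X(t) = 1/(3*(1 - 2*e^(t)/3))
M′(t) = 2*e^(t)/(4*e^(2*t) - 12*e^(t) + 9)
M′′(t) = (-4*e^(2*t) - 6*e^(t))/(8*e^(3*t) - 36*e^(2*t) + 54*e^(t) - 27)
M′′′(t) = (8*e^(3*t) + 48*e^(2*t) + 18*e^(t))/(16*e^(4*t) - 96*e^(3*t) + 216*e^(2*t) - 216*e^(t) + 81)
M′′′′(t) = (-16*e^(4*t) - 264*e^(3*t) - 396*e^(2*t) - 54*e^(t))/(32*e^(5*t) - 240*e^(4*t) + 720*e^(3*t) - 1080*e^(2*t) + 810*e^(t) - 243)
M′′′′′(t) = (32*e^(5*t) + 1248*e^(4*t) + 4752*e^(3*t) + 2808*e^(2*t) + 162*e^(t))/(64*e^(6*t) - 576*e^(5*t) + 2160*e^(4*t) - 4320*e^(3*t) + 4860*e^(2*t) - 2916*e^(t) + 729)

E[X^5] = M′′′′′(0) = 9002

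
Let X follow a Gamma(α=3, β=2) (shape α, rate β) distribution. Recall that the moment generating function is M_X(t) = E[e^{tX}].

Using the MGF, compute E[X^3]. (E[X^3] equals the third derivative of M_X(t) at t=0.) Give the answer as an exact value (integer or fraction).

M_X(t) = 8/(2 - t)^3
dM/dt = 24/(t^4 - 8*t^3 + 24*t^2 - 32*t + 16)
d^2M/dt^2 = -96/(t^5 - 10*t^4 + 40*t^3 - 80*t^2 + 80*t - 32)
d^3M/dt^3 = 480/(t^6 - 12*t^5 + 60*t^4 - 160*t^3 + 240*t^2 - 192*t + 64)

E[X^3] = d^3M/dt^3 |_{t=0} = 15/2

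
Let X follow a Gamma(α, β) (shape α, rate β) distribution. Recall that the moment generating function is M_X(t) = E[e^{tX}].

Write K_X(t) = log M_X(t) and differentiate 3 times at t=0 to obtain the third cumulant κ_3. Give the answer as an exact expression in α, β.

M_X(t) = (β/(β - t))^α
K_X(t) = log M_X(t) = α*(log(β) - log(β - t))
D^3[K](t) = -2*α/(-β^3 + 3*β^2*t - 3*β*t^2 + t^3)

κ_3 = D^3[K](0) = 2*α/β^3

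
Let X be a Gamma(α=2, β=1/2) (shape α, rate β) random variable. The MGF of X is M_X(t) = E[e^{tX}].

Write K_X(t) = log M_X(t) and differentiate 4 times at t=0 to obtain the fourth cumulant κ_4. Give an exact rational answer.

M_X(t) = 1/(4*(1/2 - t)^2)
K_X(t) = log M_X(t) = -2*log(1/2 - t) - 2*log(2)
D^4[K](t) = 192/(16*t^4 - 32*t^3 + 24*t^2 - 8*t + 1)

κ_4 = D^4[K](0) = 192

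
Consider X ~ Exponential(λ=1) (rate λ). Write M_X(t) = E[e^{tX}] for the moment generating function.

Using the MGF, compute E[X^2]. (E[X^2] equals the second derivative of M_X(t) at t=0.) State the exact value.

E[X^2] = d^2M/dt^2 |_{t=0} = 2

M_X(t) = 1/(1 - t)
dM/dt = 1/(t^2 - 2*t + 1)
d^2M/dt^2 = -2/(t^3 - 3*t^2 + 3*t - 1)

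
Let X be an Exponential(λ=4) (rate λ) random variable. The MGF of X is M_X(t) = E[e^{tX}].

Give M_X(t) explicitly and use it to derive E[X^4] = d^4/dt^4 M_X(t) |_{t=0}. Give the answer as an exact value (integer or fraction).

E[X^4] = d^4M/dt^4 |_{t=0} = 3/32

M_X(t) = 4/(4 - t)
dM/dt = 4/(t^2 - 8*t + 16)
d^2M/dt^2 = -8/(t^3 - 12*t^2 + 48*t - 64)
d^3M/dt^3 = 24/(t^4 - 16*t^3 + 96*t^2 - 256*t + 256)
d^4M/dt^4 = -96/(t^5 - 20*t^4 + 160*t^3 - 640*t^2 + 1280*t - 1024)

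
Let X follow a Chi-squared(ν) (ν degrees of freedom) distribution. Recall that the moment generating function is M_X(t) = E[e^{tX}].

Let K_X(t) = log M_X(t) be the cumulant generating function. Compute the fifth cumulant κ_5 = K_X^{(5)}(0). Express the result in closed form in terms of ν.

κ_5 = d^5K/dt^5 |_{t=0} = 384*ν

M_X(t) = (1 - 2*t)^(-ν/2)
K_X(t) = log M_X(t) = -ν*log(1 - 2*t)/2
dK/dt = -ν/(2*t - 1)
d^2K/dt^2 = 2*ν/(4*t^2 - 4*t + 1)
d^3K/dt^3 = -8*ν/(8*t^3 - 12*t^2 + 6*t - 1)
d^4K/dt^4 = 48*ν/(16*t^4 - 32*t^3 + 24*t^2 - 8*t + 1)
d^5K/dt^5 = -384*ν/(32*t^5 - 80*t^4 + 80*t^3 - 40*t^2 + 10*t - 1)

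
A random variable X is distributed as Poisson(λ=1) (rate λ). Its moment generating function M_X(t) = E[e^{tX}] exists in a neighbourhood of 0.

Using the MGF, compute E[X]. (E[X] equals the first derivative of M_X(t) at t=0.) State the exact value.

M_X(t) = e^(e^(t) - 1)
dM/dt = e^(-1)*e^(t)*e^(e^(t))

E[X] = dM/dt |_{t=0} = 1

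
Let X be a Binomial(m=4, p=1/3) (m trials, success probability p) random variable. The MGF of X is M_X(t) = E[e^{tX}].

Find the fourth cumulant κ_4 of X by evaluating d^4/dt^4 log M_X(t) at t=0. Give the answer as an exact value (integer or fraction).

κ_4 = K^(4)(0) = -8/27

M_X(t) = (e^(t)/3 + 2/3)^4
K_X(t) = log M_X(t) = 4*log(e^(t)/3 + 2/3)
K^(4)(t) = (8*e^(3*t) - 64*e^(2*t) + 32*e^(t))/(e^(4*t) + 8*e^(3*t) + 24*e^(2*t) + 32*e^(t) + 16)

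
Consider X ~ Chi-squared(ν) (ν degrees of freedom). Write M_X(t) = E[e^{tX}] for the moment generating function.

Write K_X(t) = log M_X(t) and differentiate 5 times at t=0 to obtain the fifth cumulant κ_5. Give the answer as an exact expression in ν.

κ_5 = D^5[K](0) = 384*ν

M_X(t) = (1 - 2*t)^(-ν/2)
K_X(t) = log M_X(t) = -ν*log(1 - 2*t)/2
D^5[K](t) = -384*ν/(32*t^5 - 80*t^4 + 80*t^3 - 40*t^2 + 10*t - 1)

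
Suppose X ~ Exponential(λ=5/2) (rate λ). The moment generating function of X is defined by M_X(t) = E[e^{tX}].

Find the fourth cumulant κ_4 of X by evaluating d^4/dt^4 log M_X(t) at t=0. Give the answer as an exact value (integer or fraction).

M_X(t) = 5/(2*(5/2 - t))
K_X(t) = log M_X(t) = -log(5/2 - t) - log(2) + log(5)
K′(t) = -2/(2*t - 5)
K′′(t) = 4/(4*t^2 - 20*t + 25)
K′′′(t) = -16/(8*t^3 - 60*t^2 + 150*t - 125)
K′′′′(t) = 96/(16*t^4 - 160*t^3 + 600*t^2 - 1000*t + 625)

κ_4 = K′′′′(0) = 96/625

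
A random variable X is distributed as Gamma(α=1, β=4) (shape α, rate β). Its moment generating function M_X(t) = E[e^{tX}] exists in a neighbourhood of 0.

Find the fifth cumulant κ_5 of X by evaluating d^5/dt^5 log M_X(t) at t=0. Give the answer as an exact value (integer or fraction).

κ_5 = K′′′′′(0) = 3/128

M_X(t) = 4/(4 - t)
K_X(t) = log M_X(t) = -log(4 - t) + 2*log(2)
K′(t) = -1/(t - 4)
K′′(t) = 1/(t^2 - 8*t + 16)
K′′′(t) = -2/(t^3 - 12*t^2 + 48*t - 64)
K′′′′(t) = 6/(t^4 - 16*t^3 + 96*t^2 - 256*t + 256)
K′′′′′(t) = -24/(t^5 - 20*t^4 + 160*t^3 - 640*t^2 + 1280*t - 1024)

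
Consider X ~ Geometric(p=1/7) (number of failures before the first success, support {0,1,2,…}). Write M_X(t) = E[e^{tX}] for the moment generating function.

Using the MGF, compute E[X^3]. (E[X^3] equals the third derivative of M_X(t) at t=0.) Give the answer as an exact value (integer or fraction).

M_X(t) = 1/(7*(1 - 6*e^(t)/7))
M^(3)(t) = (216*e^(3*t) + 1008*e^(2*t) + 294*e^(t))/(1296*e^(4*t) - 6048*e^(3*t) + 10584*e^(2*t) - 8232*e^(t) + 2401)

E[X^3] = M^(3)(0) = 1518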